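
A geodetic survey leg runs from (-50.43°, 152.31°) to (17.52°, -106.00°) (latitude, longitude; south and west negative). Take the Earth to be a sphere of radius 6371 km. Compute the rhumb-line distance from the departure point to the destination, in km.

Δψ = ln[tan(π/4+φ₂/2)/tan(π/4+φ₁/2)] = +1.3331;  Δφ = +1.1860 rad,  Δλ = +1.7748 rad
q = Δφ/Δψ = 0.8896
d = R·√(Δφ² + q²Δλ²) = 6371·1.97473 = 12581 km

12581 km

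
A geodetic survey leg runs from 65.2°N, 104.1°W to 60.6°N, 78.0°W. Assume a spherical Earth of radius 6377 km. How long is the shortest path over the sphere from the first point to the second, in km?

1406 km

Haversine: a = sin²(Δφ/2)+cos φ₁ cos φ₂ sin²(Δλ/2) = 0.01211;  σ = 2·atan2(√a,√(1−a))
σ = 12.635° → d = Rσ = 6377·0.22053 = 1406 km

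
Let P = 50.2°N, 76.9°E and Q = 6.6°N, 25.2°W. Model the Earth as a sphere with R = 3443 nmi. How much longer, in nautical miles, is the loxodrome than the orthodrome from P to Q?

245 nmi

Great circle: cos σ = sin φ₁ sin φ₂ + cos φ₁ cos φ₂ cos Δλ,  σ = 1.6158 rad → d_gc = 5563.2 nmi
Rhumb line: Δψ = -0.9007, q = Δφ/Δψ = 0.8449, d_rh = R√(Δφ²+q²Δλ²) = 5808.1 nmi
Excess = 5808.1 − 5563.2 = 244.9 ≈ 245 nmi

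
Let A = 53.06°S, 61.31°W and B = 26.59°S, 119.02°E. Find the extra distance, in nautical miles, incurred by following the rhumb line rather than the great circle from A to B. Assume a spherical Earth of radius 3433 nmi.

2230 nmi

Great circle: cos σ = sin φ₁ sin φ₂ + cos φ₁ cos φ₂ cos Δλ,  σ = 1.7514 rad → d_gc = 6012.7 nmi
Rhumb line: Δψ = +0.6149, q = Δφ/Δψ = 0.7514, d_rh = R√(Δφ²+q²Δλ²) = 8242.6 nmi
Excess = 8242.6 − 6012.7 = 2229.9 ≈ 2230 nmi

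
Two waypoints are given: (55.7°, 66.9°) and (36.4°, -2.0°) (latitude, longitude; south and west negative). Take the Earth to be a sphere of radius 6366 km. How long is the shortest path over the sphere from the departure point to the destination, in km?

5466 km

Haversine: a = sin²(Δφ/2)+cos φ₁ cos φ₂ sin²(Δλ/2) = 0.17325;  σ = 2·atan2(√a,√(1−a))
σ = 49.193° → d = Rσ = 6366·0.85858 = 5466 km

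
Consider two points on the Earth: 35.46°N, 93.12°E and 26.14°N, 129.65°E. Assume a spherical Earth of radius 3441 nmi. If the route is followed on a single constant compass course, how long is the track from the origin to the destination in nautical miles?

Δψ = ln[tan(π/4+φ₂/2)/tan(π/4+φ₁/2)] = -0.1897;  Δφ = -0.1627 rad,  Δλ = +0.6376 rad
q = Δφ/Δψ = 0.8573
d = R·√(Δφ² + q²Δλ²) = 3441·0.57030 = 1962 nmi

1962 nmi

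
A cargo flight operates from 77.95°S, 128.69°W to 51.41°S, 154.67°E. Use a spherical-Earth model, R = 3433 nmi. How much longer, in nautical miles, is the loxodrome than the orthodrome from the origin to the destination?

142 nmi

Great circle: cos σ = sin φ₁ sin φ₂ + cos φ₁ cos φ₂ cos Δλ,  σ = 0.6526 rad → d_gc = 2240.4 nmi
Rhumb line: Δψ = +1.1991, q = Δφ/Δψ = 0.3863, d_rh = R√(Δφ²+q²Δλ²) = 2382.4 nmi
Excess = 2382.4 − 2240.4 = 142.0 ≈ 142 nmi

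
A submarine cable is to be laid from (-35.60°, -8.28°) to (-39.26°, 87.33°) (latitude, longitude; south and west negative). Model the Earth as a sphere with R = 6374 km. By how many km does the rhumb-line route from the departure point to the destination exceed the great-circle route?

429 km

Great circle: cos σ = sin φ₁ sin φ₂ + cos φ₁ cos φ₂ cos Δλ,  σ = 1.2589 rad → d_gc = 8024.3 km
Rhumb line: Δψ = -0.0805, q = Δφ/Δψ = 0.7938, d_rh = R√(Δφ²+q²Δλ²) = 8453.0 km
Excess = 8453.0 − 8024.3 = 428.7 ≈ 429 km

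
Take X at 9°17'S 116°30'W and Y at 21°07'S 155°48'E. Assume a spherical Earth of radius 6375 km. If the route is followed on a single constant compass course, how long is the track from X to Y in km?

Δψ = ln[tan(π/4+φ₂/2)/tan(π/4+φ₁/2)] = -0.2145;  Δφ = -0.2065 rad,  Δλ = -1.5307 rad
q = Δφ/Δψ = 0.9630
d = R·√(Δφ² + q²Δλ²) = 6375·1.48849 = 9489 km

9489 km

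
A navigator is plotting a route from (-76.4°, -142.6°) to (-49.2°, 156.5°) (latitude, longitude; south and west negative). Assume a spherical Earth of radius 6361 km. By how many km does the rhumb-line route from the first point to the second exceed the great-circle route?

152 km

Great circle: cos σ = sin φ₁ sin φ₂ + cos φ₁ cos φ₂ cos Δλ,  σ = 0.6258 rad → d_gc = 3980.7 km
Rhumb line: Δψ = +1.1375, q = Δφ/Δψ = 0.4174, d_rh = R√(Δφ²+q²Δλ²) = 4133.0 km
Excess = 4133.0 − 3980.7 = 152.3 ≈ 152 km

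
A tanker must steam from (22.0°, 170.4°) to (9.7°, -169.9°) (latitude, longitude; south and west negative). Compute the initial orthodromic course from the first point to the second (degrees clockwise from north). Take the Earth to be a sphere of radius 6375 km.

119.9°

N = sin Δλ·cos φ₂ = +0.3323;  D = cos φ₁ sin φ₂ − sin φ₁ cos φ₂ cos Δλ = -0.1914
initial course = atan2(N, D) = 119.95°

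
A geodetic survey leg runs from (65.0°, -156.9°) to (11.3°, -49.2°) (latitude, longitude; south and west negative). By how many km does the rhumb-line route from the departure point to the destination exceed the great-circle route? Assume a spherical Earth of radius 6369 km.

776 km

Great circle: cos σ = sin φ₁ sin φ₂ + cos φ₁ cos φ₂ cos Δλ,  σ = 1.5192 rad → d_gc = 9675.7 km
Rhumb line: Δψ = -1.3079, q = Δφ/Δψ = 0.7166, d_rh = R√(Δφ²+q²Δλ²) = 10451.3 km
Excess = 10451.3 − 9675.7 = 775.6 ≈ 776 km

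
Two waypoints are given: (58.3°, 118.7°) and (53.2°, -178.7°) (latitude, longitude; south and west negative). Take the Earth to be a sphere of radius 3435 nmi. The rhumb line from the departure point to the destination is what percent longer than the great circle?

3.6%

Great circle: σ = 0.5986 rad → d_gc = Rσ = 2056.2 nmi
Rhumb: Δφ = -0.0890, Δλ = +1.0926, Δψ = -0.1584, q = Δφ/Δψ = 0.5618 → d_rh = R√(Δφ²+q²Δλ²) = 2130.5 nmi
Excess = (2130.5 − 2056.2) / 2056.2 = 74.3 / 2056.2 = 3.61% ≈ 3.6%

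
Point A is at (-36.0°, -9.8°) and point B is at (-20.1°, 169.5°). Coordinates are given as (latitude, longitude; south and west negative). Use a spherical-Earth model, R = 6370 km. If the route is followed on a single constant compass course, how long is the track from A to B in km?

Rhumb course C = atan2(Δλ, Δψ) with Δψ = ln[tan(π/4+φ₂/2)/tan(π/4+φ₁/2)] = +0.3160, Δλ = +3.1294 → C = 84.23°
d = R·|Δφ| / |cos C| = 6370·0.27751 / 0.10048 = 17593 km

17593 km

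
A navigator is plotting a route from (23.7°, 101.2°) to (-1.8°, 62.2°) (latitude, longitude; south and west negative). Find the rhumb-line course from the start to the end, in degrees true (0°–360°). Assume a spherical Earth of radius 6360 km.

Δψ = ln[tan(π/4+φ₂/2)/tan(π/4+φ₁/2)] = -0.4574
Δλ = -0.6807 rad (taken the short way round)
course = atan2(Δλ, Δψ) = 236.10°

236.1°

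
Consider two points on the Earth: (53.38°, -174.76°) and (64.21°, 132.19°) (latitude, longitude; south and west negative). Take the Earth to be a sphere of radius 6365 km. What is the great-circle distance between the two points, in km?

3168 km

cos σ = sin φ₁ sin φ₂ + cos φ₁ cos φ₂ cos Δλ
      = sin(53.38°)sin(64.21°) + cos(53.38°)cos(64.21°)cos(-53.05°) = 0.8787
σ = 28.518° → d = Rσ = 6365·0.49773 = 3168 km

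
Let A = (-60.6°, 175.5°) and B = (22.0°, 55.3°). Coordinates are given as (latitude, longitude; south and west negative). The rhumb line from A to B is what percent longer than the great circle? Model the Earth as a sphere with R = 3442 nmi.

Great circle: σ = 2.1595 rad → d_gc = Rσ = 7433.1 nmi
Rhumb: Δφ = +1.4416, Δλ = -2.0979, Δψ = +1.7319, q = Δφ/Δψ = 0.8324 → d_rh = R√(Δφ²+q²Δλ²) = 7794.4 nmi
Excess = (7794.4 − 7433.1) / 7433.1 = 361.3 / 7433.1 = 4.86% ≈ 4.9%

4.9%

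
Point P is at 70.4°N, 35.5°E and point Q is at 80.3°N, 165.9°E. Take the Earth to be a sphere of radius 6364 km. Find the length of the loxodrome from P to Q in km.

3688 km

Δψ = ln[tan(π/4+φ₂/2)/tan(π/4+φ₁/2)] = +0.7108;  Δφ = +0.1728 rad,  Δλ = +2.2759 rad
q = Δφ/Δψ = 0.2431
d = R·√(Δφ² + q²Δλ²) = 6364·0.57958 = 3688 km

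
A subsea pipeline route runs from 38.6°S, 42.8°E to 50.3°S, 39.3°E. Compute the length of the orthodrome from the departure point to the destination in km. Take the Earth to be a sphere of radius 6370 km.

1330 km

Haversine: a = sin²(Δφ/2)+cos φ₁ cos φ₂ sin²(Δλ/2) = 0.01085;  σ = 2·atan2(√a,√(1−a))
σ = 11.960° → d = Rσ = 6370·0.20875 = 1330 km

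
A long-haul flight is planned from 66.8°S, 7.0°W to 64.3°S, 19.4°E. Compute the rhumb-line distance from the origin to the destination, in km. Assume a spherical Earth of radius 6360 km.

1243 km

Δψ = ln[tan(π/4+φ₂/2)/tan(π/4+φ₁/2)] = +0.1055;  Δφ = +0.0436 rad,  Δλ = +0.4608 rad
q = Δφ/Δψ = 0.4135
d = R·√(Δφ² + q²Δλ²) = 6360·0.19548 = 1243 km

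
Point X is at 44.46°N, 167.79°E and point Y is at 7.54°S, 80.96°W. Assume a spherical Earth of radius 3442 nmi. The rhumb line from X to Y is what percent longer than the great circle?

Great circle: σ = 1.9266 rad → d_gc = Rσ = 6631.4 nmi
Rhumb: Δφ = -0.9076, Δλ = +1.9417, Δψ = -1.0001, q = Δφ/Δψ = 0.9075 → d_rh = R√(Δφ²+q²Δλ²) = 6822.2 nmi
Excess = (6822.2 − 6631.4) / 6631.4 = 190.8 / 6631.4 = 2.88% ≈ 2.9%

2.9%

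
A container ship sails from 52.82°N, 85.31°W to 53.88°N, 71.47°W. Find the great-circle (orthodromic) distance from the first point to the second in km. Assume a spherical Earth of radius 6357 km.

cos σ = sin φ₁ sin φ₂ + cos φ₁ cos φ₂ cos Δλ
      = sin(52.82°)sin(53.88°) + cos(52.82°)cos(53.88°)cos(13.84°) = 0.9895
σ = 8.316° → d = Rσ = 6357·0.14513 = 923 km

923 km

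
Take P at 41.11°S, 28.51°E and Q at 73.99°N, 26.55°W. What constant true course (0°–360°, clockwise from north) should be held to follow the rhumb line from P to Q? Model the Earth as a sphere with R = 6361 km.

Meridional parts: M(φ₁)=-0.7884, M(φ₂)=+1.9616 → ΔM = +2.7500;  Δλ = -0.9610 rad
tan C = Δλ / ΔM = -0.3494 → C = 340.74°

340.7°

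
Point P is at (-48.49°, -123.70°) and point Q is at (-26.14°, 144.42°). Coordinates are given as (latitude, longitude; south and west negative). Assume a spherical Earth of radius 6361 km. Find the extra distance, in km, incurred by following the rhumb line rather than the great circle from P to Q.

392 km

Great circle: cos σ = sin φ₁ sin φ₂ + cos φ₁ cos φ₂ cos Δλ,  σ = 1.2552 rad → d_gc = 7984.3 km
Rhumb line: Δψ = +0.4974, q = Δφ/Δψ = 0.7843, d_rh = R√(Δφ²+q²Δλ²) = 8376.0 km
Excess = 8376.0 − 7984.3 = 391.7 ≈ 392 km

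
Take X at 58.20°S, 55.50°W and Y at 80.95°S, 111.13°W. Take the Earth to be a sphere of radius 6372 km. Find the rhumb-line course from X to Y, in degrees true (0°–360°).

Δψ = ln[tan(π/4+φ₂/2)/tan(π/4+φ₁/2)] = -1.2808
Δλ = -0.9709 rad (taken the short way round)
course = atan2(Δλ, Δψ) = 217.17°

217.2°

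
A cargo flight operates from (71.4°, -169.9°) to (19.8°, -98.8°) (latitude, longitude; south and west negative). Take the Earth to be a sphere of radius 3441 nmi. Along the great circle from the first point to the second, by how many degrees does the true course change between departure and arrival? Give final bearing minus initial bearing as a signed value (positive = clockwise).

At departure: θ₁ = atan2(sin Δλ cos φ₂, cos φ₁ sin φ₂ − sin φ₁ cos φ₂ cos Δλ) = 101.48°
At arrival: θ₂ = atan2(sin Δλ cos φ₁, −cos φ₂ sin φ₁ + sin φ₂ cos φ₁ cos Δλ) = 160.60°
Δθ = θ₂ − θ₁ = +59.1°

+59.1°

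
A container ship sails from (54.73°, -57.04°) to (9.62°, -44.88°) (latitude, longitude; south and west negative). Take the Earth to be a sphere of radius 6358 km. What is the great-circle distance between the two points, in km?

cos σ = sin φ₁ sin φ₂ + cos φ₁ cos φ₂ cos Δλ
      = sin(54.73°)sin(9.62°) + cos(54.73°)cos(9.62°)cos(12.16°) = 0.6930
σ = 46.134° → d = Rσ = 6358·0.80519 = 5119 km

5119 km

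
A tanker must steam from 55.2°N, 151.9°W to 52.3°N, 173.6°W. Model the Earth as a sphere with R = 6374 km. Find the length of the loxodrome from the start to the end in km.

1463 km

Rhumb course C = atan2(Δλ, Δψ) with Δψ = ln[tan(π/4+φ₂/2)/tan(π/4+φ₁/2)] = -0.0856, Δλ = -0.3787 → C = 257.26°
d = R·|Δφ| / |cos C| = 6374·0.05061 / 0.22055 = 1463 km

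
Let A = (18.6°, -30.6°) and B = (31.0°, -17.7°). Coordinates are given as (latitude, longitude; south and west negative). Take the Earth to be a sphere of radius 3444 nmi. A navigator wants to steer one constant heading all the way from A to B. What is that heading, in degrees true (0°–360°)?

43.3°

Δψ = ln[tan(π/4+φ₂/2)/tan(π/4+φ₁/2)] = +0.2391
Δλ = +0.2251 rad (taken the short way round)
course = atan2(Δλ, Δψ) = 43.28°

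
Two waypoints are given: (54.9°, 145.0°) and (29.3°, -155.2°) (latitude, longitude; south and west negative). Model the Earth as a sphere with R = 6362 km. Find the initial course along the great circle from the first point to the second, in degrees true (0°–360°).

95.9°

N = sin Δλ·cos φ₂ = +0.7537;  D = cos φ₁ sin φ₂ − sin φ₁ cos φ₂ cos Δλ = -0.0775
initial course = atan2(N, D) = 95.87°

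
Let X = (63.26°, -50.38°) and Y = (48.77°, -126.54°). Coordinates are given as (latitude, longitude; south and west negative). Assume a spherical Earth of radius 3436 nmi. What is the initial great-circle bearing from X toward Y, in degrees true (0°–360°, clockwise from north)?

287.2°

N = sin Δλ·cos φ₂ = -0.6399;  D = cos φ₁ sin φ₂ − sin φ₁ cos φ₂ cos Δλ = +0.1976
initial course = atan2(N, D) = 287.16°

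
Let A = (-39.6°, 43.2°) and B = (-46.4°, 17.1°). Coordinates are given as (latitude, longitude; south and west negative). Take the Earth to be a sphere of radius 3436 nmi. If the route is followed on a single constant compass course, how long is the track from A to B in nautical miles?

1213 nmi

Rhumb course C = atan2(Δλ, Δψ) with Δψ = ln[tan(π/4+φ₂/2)/tan(π/4+φ₁/2)] = -0.1625, Δλ = -0.4555 → C = 250.36°
d = R·|Δφ| / |cos C| = 3436·0.11868 / 0.33606 = 1213 nmi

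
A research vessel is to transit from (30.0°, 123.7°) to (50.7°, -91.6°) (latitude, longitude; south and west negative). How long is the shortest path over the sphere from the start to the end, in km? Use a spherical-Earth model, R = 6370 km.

10393 km

Haversine: a = sin²(Δφ/2)+cos φ₁ cos φ₂ sin²(Δλ/2) = 0.53038;  σ = 2·atan2(√a,√(1−a))
σ = 93.483° → d = Rσ = 6370·1.63158 = 10393 km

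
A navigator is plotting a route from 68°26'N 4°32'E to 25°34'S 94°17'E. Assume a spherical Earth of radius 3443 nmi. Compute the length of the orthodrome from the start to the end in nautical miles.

6825 nmi

Haversine: a = sin²(Δφ/2)+cos φ₁ cos φ₂ sin²(Δλ/2) = 0.69995;  σ = 2·atan2(√a,√(1−a))
σ = 113.572° → d = Rσ = 3443·1.98220 = 6825 nmi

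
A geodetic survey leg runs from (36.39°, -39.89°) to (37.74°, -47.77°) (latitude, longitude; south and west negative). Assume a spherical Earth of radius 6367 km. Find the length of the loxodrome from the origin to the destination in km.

Δψ = ln[tan(π/4+φ₂/2)/tan(π/4+φ₁/2)] = +0.0295;  Δφ = +0.0236 rad,  Δλ = -0.1375 rad
q = Δφ/Δψ = 0.7979
d = R·√(Δφ² + q²Δλ²) = 6367·0.11224 = 715 km

715 km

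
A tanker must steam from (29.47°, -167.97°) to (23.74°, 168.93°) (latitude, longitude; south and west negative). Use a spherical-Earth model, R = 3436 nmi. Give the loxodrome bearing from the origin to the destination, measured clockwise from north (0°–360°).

254.5°

Meridional parts: M(φ₁)=+0.5387, M(φ₂)=+0.4267 → ΔM = -0.1119;  Δλ = -0.4032 rad
tan C = Δλ / ΔM = +3.6023 → C = 254.49°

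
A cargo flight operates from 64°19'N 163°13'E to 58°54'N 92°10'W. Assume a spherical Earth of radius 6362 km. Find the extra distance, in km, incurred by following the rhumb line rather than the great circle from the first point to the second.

616 km

Great circle: cos σ = sin φ₁ sin φ₂ + cos φ₁ cos φ₂ cos Δλ,  σ = 0.7739 rad → d_gc = 4923.7 km
Rhumb line: Δψ = -0.1994, q = Δφ/Δψ = 0.4741, d_rh = R√(Δφ²+q²Δλ²) = 5540.1 km
Excess = 5540.1 − 4923.7 = 616.4 ≈ 616 km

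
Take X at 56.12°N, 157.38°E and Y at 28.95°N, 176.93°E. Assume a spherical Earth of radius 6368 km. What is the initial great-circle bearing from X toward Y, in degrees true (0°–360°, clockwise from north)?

θ = atan2( sin Δλ·cos φ₂ ,  cos φ₁ sin φ₂ − sin φ₁ cos φ₂ cos Δλ )
  = atan2(+0.2928, -0.4148) = 144.78°

144.8°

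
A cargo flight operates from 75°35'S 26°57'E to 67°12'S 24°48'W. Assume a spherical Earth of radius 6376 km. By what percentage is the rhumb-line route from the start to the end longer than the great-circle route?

3.1%

Great circle: σ = 0.3092 rad → d_gc = Rσ = 1971.7 km
Rhumb: Δφ = +0.1463, Δλ = -0.9032, Δψ = +0.4664, q = Δφ/Δψ = 0.3137 → d_rh = R√(Δφ²+q²Δλ²) = 2033.3 km
Excess = (2033.3 − 1971.7) / 1971.7 = 61.6 / 1971.7 = 3.12% ≈ 3.1%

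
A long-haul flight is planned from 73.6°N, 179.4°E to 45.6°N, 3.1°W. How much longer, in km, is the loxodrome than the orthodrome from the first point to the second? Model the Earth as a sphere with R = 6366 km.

3013 km

Great circle: cos σ = sin φ₁ sin φ₂ + cos φ₁ cos φ₂ cos Δλ,  σ = 1.0609 rad → d_gc = 6754.0 km
Rhumb line: Δψ = -1.0410, q = Δφ/Δψ = 0.4695, d_rh = R√(Δφ²+q²Δλ²) = 9767.2 km
Excess = 9767.2 − 6754.0 = 3013.2 ≈ 3013 km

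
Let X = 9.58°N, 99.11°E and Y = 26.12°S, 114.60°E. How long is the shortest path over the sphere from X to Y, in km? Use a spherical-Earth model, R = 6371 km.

4308 km

Haversine: a = sin²(Δφ/2)+cos φ₁ cos φ₂ sin²(Δλ/2) = 0.11004;  σ = 2·atan2(√a,√(1−a))
σ = 38.746° → d = Rσ = 6371·0.67625 = 4308 km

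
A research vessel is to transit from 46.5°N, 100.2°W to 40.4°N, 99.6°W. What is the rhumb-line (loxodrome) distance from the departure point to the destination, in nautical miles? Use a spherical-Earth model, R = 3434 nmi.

367 nmi

Δψ = ln[tan(π/4+φ₂/2)/tan(π/4+φ₁/2)] = -0.1468;  Δφ = -0.1065 rad,  Δλ = +0.0105 rad
q = Δφ/Δψ = 0.7250
d = R·√(Δφ² + q²Δλ²) = 3434·0.10674 = 367 nmi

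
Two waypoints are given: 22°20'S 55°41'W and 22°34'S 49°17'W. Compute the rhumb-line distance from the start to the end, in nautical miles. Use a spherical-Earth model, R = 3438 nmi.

355 nmi

Δψ = ln[tan(π/4+φ₂/2)/tan(π/4+φ₁/2)] = -0.0044;  Δφ = -0.0041 rad,  Δλ = +0.1117 rad
q = Δφ/Δψ = 0.9242
d = R·√(Δφ² + q²Δλ²) = 3438·0.10332 = 355 nmi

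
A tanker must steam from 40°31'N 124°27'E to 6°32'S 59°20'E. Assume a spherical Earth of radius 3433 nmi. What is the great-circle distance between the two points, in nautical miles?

4547 nmi

cos σ = sin φ₁ sin φ₂ + cos φ₁ cos φ₂ cos Δλ
      = sin(40.52°)sin(-6.53°) + cos(40.52°)cos(-6.53°)cos(-65.12°) = 0.2439
σ = 75.884° → d = Rσ = 3433·1.32443 = 4547 nmi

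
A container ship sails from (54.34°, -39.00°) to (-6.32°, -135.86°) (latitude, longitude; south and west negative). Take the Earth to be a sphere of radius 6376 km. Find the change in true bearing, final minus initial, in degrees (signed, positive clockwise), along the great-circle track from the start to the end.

At departure: θ₁ = atan2(sin Δλ cos φ₂, cos φ₁ sin φ₂ − sin φ₁ cos φ₂ cos Δλ) = 271.87°
At arrival: θ₂ = atan2(sin Δλ cos φ₁, −cos φ₂ sin φ₁ + sin φ₂ cos φ₁ cos Δλ) = 215.89°
Δθ = θ₂ − θ₁ = -56.0°

-56.0°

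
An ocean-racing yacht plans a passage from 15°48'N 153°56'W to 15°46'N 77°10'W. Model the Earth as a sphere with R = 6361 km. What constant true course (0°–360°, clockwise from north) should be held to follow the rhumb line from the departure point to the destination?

90.0°

Δψ = ln[tan(π/4+φ₂/2)/tan(π/4+φ₁/2)] = -0.0006
Δλ = +1.3398 rad (taken the short way round)
course = atan2(Δλ, Δψ) = 90.03°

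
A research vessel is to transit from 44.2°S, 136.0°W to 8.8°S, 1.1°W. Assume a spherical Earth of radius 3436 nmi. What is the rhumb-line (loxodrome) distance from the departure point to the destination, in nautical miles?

7376 nmi

Rhumb course C = atan2(Δλ, Δψ) with Δψ = ln[tan(π/4+φ₂/2)/tan(π/4+φ₁/2)] = +0.7076, Δλ = +2.3544 → C = 73.27°
d = R·|Δφ| / |cos C| = 3436·0.61785 / 0.28781 = 7376 nmi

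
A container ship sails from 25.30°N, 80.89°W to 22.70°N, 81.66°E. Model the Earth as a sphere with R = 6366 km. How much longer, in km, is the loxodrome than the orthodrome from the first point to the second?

Great circle: cos σ = sin φ₁ sin φ₂ + cos φ₁ cos φ₂ cos Δλ,  σ = 2.2533 rad → d_gc = 14344.6 km
Rhumb line: Δψ = -0.0497, q = Δφ/Δψ = 0.9134, d_rh = R√(Δφ²+q²Δλ²) = 16499.7 km
Excess = 16499.7 − 14344.6 = 2155.1 ≈ 2155 km

2155 km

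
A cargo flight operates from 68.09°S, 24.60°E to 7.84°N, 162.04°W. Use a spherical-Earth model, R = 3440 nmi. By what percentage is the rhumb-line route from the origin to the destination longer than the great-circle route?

Great circle: σ = 2.0872 rad → d_gc = Rσ = 7179.9 nmi
Rhumb: Δφ = +1.3252, Δλ = +3.0257, Δψ = +1.7794, q = Δφ/Δψ = 0.7448 → d_rh = R√(Δφ²+q²Δλ²) = 8992.9 nmi
Excess = (8992.9 − 7179.9) / 7179.9 = 1813.0 / 7179.9 = 25.251% ≈ 25.3%

25.3%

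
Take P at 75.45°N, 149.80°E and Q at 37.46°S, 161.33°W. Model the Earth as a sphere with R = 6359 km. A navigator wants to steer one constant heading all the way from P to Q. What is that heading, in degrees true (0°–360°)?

Δψ = ln[tan(π/4+φ₂/2)/tan(π/4+φ₁/2)] = -2.7645
Δλ = +0.8529 rad (taken the short way round)
course = atan2(Δλ, Δψ) = 162.85°

162.9°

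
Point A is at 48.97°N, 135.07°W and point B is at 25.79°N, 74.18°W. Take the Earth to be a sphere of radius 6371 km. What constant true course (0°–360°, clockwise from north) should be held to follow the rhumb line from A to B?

115.9°

Δψ = ln[tan(π/4+φ₂/2)/tan(π/4+φ₁/2)] = -0.5169
Δλ = +1.0627 rad (taken the short way round)
course = atan2(Δλ, Δψ) = 115.94°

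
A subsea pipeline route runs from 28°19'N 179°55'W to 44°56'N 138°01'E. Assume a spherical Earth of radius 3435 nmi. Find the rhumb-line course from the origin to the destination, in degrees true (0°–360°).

Δψ = ln[tan(π/4+φ₂/2)/tan(π/4+φ₁/2)] = +0.3641
Δλ = -0.7342 rad (taken the short way round)
course = atan2(Δλ, Δψ) = 296.38°

296.4°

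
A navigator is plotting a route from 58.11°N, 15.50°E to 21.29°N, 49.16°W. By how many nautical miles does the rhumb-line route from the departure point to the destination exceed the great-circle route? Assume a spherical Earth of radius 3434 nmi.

88 nmi

Great circle: cos σ = sin φ₁ sin φ₂ + cos φ₁ cos φ₂ cos Δλ,  σ = 1.0252 rad → d_gc = 3520.4 nmi
Rhumb line: Δψ = -0.8724, q = Δφ/Δψ = 0.7367, d_rh = R√(Δφ²+q²Δλ²) = 3608.3 nmi
Excess = 3608.3 − 3520.4 = 87.9 ≈ 88 nmi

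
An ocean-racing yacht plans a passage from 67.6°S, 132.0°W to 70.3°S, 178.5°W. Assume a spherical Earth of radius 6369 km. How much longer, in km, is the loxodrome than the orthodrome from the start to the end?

Great circle: cos σ = sin φ₁ sin φ₂ + cos φ₁ cos φ₂ cos Δλ,  σ = 0.2878 rad → d_gc = 1833.3 km
Rhumb line: Δψ = -0.1314, q = Δφ/Δψ = 0.3587, d_rh = R√(Δφ²+q²Δλ²) = 1878.2 km
Excess = 1878.2 − 1833.3 = 44.9 ≈ 45 km

45 km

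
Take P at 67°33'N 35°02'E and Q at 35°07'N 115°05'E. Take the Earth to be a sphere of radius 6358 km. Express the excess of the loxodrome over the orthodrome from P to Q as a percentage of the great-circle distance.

Great circle: σ = 0.9452 rad → d_gc = Rσ = 6009.3 km
Rhumb: Δφ = -0.5661, Δλ = +1.3971, Δψ = -0.9618, q = Δφ/Δψ = 0.5885 → d_rh = R√(Δφ²+q²Δλ²) = 6346.9 km
Excess = (6346.9 − 6009.3) / 6009.3 = 337.6 / 6009.3 = 5.62% ≈ 5.6%

5.6%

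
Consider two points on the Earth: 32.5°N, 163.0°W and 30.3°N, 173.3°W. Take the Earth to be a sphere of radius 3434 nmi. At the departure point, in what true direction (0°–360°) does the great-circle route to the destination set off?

N = sin Δλ·cos φ₂ = -0.1544;  D = cos φ₁ sin φ₂ − sin φ₁ cos φ₂ cos Δλ = -0.0309
initial course = atan2(N, D) = 258.68°

258.7°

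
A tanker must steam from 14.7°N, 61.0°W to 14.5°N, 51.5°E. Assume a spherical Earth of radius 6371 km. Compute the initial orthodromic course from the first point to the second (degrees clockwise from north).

N = sin Δλ·cos φ₂ = +0.8945;  D = cos φ₁ sin φ₂ − sin φ₁ cos φ₂ cos Δλ = +0.3362
initial course = atan2(N, D) = 69.40°

69.4°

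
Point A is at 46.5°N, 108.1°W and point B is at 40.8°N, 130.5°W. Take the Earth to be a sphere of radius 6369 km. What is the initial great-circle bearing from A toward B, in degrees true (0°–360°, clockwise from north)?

258.7°

N = sin Δλ·cos φ₂ = -0.2885;  D = cos φ₁ sin φ₂ − sin φ₁ cos φ₂ cos Δλ = -0.0579
initial course = atan2(N, D) = 258.65°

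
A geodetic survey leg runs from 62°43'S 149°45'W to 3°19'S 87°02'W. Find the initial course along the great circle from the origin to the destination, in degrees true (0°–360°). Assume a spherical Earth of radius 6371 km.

66.8°

N = sin Δλ·cos φ₂ = +0.8873;  D = cos φ₁ sin φ₂ − sin φ₁ cos φ₂ cos Δλ = +0.3802
initial course = atan2(N, D) = 66.80°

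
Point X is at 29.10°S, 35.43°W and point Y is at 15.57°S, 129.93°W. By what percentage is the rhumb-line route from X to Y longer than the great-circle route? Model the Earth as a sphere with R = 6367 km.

2.2%

Great circle: σ = 1.5063 rad → d_gc = Rσ = 9590.3 km
Rhumb: Δφ = +0.2361, Δλ = -1.6493, Δψ = +0.2561, q = Δφ/Δψ = 0.9221 → d_rh = R√(Δφ²+q²Δλ²) = 9799.3 km
Excess = (9799.3 − 9590.3) / 9590.3 = 209.0 / 9590.3 = 2.18% ≈ 2.2%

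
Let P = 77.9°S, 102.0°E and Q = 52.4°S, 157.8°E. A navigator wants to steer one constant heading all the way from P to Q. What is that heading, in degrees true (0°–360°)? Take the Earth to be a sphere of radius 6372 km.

39.8°

Meridional parts: M(φ₁)=-2.2444, M(φ₂)=-1.0776 → ΔM = +1.1669;  Δλ = +0.9739 rad
tan C = Δλ / ΔM = +0.8346 → C = 39.85°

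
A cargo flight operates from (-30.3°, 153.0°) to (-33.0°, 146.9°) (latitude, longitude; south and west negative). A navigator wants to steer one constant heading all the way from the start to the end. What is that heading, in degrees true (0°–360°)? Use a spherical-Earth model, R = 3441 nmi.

242.5°

Δψ = ln[tan(π/4+φ₂/2)/tan(π/4+φ₁/2)] = -0.0554
Δλ = -0.1065 rad (taken the short way round)
course = atan2(Δλ, Δψ) = 242.52°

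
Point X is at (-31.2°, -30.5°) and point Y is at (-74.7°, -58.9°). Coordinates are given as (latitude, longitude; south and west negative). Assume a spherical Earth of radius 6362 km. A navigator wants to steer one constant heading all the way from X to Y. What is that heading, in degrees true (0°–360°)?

199.1°

Δψ = ln[tan(π/4+φ₂/2)/tan(π/4+φ₁/2)] = -1.4339
Δλ = -0.4957 rad (taken the short way round)
course = atan2(Δλ, Δψ) = 199.07°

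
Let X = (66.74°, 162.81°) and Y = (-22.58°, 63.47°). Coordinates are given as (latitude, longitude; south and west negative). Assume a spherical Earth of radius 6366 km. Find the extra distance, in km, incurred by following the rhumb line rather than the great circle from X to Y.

Great circle: cos σ = sin φ₁ sin φ₂ + cos φ₁ cos φ₂ cos Δλ,  σ = 1.9954 rad → d_gc = 12702.6 km
Rhumb line: Δψ = -1.9855, q = Δφ/Δψ = 0.7852, d_rh = R√(Δφ²+q²Δλ²) = 13175.4 km
Excess = 13175.4 − 12702.6 = 472.8 ≈ 473 km

473 km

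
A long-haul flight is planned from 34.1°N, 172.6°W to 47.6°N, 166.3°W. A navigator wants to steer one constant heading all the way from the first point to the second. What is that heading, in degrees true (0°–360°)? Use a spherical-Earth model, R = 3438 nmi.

19.3°

Meridional parts: M(φ₁)=+0.6338, M(φ₂)=+0.9471 → ΔM = +0.3133;  Δλ = +0.1100 rad
tan C = Δλ / ΔM = +0.3509 → C = 19.34°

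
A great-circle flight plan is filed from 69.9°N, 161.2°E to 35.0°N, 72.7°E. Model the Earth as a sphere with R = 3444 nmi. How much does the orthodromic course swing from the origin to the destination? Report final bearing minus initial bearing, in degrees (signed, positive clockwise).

At departure: θ₁ = atan2(sin Δλ cos φ₂, cos φ₁ sin φ₂ − sin φ₁ cos φ₂ cos Δλ) = 282.20°
At arrival: θ₂ = atan2(sin Δλ cos φ₁, −cos φ₂ sin φ₁ + sin φ₂ cos φ₁ cos Δλ) = 204.21°
Δθ = θ₂ − θ₁ = -78.0°

-78.0°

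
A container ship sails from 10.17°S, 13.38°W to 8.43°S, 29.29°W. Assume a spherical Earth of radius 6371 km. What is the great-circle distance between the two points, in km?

1756 km

Haversine: a = sin²(Δφ/2)+cos φ₁ cos φ₂ sin²(Δλ/2) = 0.01888;  σ = 2·atan2(√a,√(1−a))
σ = 15.795° → d = Rσ = 6371·0.27568 = 1756 km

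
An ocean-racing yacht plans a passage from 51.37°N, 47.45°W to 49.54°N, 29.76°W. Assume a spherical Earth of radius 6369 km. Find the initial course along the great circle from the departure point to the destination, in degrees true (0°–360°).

θ = atan2( sin Δλ·cos φ₂ ,  cos φ₁ sin φ₂ − sin φ₁ cos φ₂ cos Δλ )
  = atan2(+0.1972, -0.0080) = 92.31°

92.3°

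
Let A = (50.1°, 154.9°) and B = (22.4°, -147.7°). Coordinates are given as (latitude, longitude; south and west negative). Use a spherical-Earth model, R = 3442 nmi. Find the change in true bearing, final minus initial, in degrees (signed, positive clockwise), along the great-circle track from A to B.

+36.9°

At departure: θ₁ = atan2(sin Δλ cos φ₂, cos φ₁ sin φ₂ − sin φ₁ cos φ₂ cos Δλ) = 100.03°
At arrival: θ₂ = atan2(sin Δλ cos φ₁, −cos φ₂ sin φ₁ + sin φ₂ cos φ₁ cos Δλ) = 136.91°
Δθ = θ₂ − θ₁ = +36.9°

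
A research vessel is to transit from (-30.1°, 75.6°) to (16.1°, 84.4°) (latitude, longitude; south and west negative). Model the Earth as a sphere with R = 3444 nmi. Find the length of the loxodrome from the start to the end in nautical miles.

2824 nmi

Rhumb course C = atan2(Δλ, Δψ) with Δψ = ln[tan(π/4+φ₂/2)/tan(π/4+φ₁/2)] = +0.8361, Δλ = +0.1536 → C = 10.41°
d = R·|Δφ| / |cos C| = 3444·0.80634 / 0.98354 = 2824 nmi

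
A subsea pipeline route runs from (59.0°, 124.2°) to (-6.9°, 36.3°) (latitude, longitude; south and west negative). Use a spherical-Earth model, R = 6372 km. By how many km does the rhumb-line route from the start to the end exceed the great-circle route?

312 km

Great circle: cos σ = sin φ₁ sin φ₂ + cos φ₁ cos φ₂ cos Δλ,  σ = 1.6551 rad → d_gc = 10546.5 km
Rhumb line: Δψ = -1.4033, q = Δφ/Δψ = 0.8196, d_rh = R√(Δφ²+q²Δλ²) = 10858.6 km
Excess = 10858.6 − 10546.5 = 312.1 ≈ 312 km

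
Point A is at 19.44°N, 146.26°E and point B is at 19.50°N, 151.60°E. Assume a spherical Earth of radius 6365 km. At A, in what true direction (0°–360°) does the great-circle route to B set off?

88.4°

θ = atan2( sin Δλ·cos φ₂ ,  cos φ₁ sin φ₂ − sin φ₁ cos φ₂ cos Δλ )
  = atan2(+0.0877, +0.0024) = 88.43°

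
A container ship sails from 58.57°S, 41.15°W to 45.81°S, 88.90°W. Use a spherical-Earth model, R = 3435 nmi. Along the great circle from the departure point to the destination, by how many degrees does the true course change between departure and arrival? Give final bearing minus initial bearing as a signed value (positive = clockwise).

Initial bearing θ₁ = atan2(sin Δλ cos φ₂, cos φ₁ sin φ₂ − sin φ₁ cos φ₂ cos Δλ) = 272.88°
Final bearing θ₂ = (initial bearing from the destination back to the start) + 180° = 311.66°
Δθ = θ₂ − θ₁ = +38.8°

+38.8°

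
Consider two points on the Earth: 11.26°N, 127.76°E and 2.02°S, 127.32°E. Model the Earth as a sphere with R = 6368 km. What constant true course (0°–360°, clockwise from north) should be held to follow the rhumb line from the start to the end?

Δψ = ln[tan(π/4+φ₂/2)/tan(π/4+φ₁/2)] = -0.2331
Δλ = -0.0077 rad (taken the short way round)
course = atan2(Δλ, Δψ) = 181.89°

181.9°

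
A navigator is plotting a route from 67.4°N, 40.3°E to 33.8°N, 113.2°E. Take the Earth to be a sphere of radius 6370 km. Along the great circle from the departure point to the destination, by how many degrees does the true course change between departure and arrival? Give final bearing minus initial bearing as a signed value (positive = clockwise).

Initial bearing θ₁ = atan2(sin Δλ cos φ₂, cos φ₁ sin φ₂ − sin φ₁ cos φ₂ cos Δλ) = 90.85°
Final bearing θ₂ = (initial bearing from the destination back to the start) + 180° = 152.46°
Δθ = θ₂ − θ₁ = +61.6°

+61.6°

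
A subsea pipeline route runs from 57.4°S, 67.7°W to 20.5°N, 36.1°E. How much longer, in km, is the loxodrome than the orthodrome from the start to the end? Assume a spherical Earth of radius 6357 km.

370 km

Great circle: cos σ = sin φ₁ sin φ₂ + cos φ₁ cos φ₂ cos Δλ,  σ = 1.9992 rad → d_gc = 12708.8 km
Rhumb line: Δψ = +1.5952, q = Δφ/Δψ = 0.8523, d_rh = R√(Δφ²+q²Δλ²) = 13078.5 km
Excess = 13078.5 − 12708.8 = 369.7 ≈ 370 km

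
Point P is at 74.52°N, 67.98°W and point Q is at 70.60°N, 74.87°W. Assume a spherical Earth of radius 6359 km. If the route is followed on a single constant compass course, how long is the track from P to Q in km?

491 km

Δψ = ln[tan(π/4+φ₂/2)/tan(π/4+φ₁/2)] = -0.2292;  Δφ = -0.0684 rad,  Δλ = -0.1203 rad
q = Δφ/Δψ = 0.2985
d = R·√(Δφ² + q²Δλ²) = 6359·0.07726 = 491 km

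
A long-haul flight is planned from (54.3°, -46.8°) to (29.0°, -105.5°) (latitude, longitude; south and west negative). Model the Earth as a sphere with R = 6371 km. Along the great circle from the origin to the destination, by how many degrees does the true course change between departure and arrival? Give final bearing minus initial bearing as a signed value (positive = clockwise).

-41.9°

At departure: θ₁ = atan2(sin Δλ cos φ₂, cos φ₁ sin φ₂ − sin φ₁ cos φ₂ cos Δλ) = 263.43°
At arrival: θ₂ = atan2(sin Δλ cos φ₁, −cos φ₂ sin φ₁ + sin φ₂ cos φ₁ cos Δλ) = 221.51°
Δθ = θ₂ − θ₁ = -41.9°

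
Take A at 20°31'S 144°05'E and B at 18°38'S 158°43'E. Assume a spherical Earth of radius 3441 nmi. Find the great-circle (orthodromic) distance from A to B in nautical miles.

835 nmi

Haversine: a = sin²(Δφ/2)+cos φ₁ cos φ₂ sin²(Δλ/2) = 0.01466;  σ = 2·atan2(√a,√(1−a))
σ = 13.911° → d = Rσ = 3441·0.24279 = 835 nmi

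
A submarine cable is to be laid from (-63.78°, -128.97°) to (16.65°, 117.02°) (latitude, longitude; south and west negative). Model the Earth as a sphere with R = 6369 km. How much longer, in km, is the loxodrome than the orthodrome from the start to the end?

699 km

Great circle: cos σ = sin φ₁ sin φ₂ + cos φ₁ cos φ₂ cos Δλ,  σ = 2.0145 rad → d_gc = 12830.3 km
Rhumb line: Δψ = +1.7520, q = Δφ/Δψ = 0.8013, d_rh = R√(Δφ²+q²Δλ²) = 13529.6 km
Excess = 13529.6 − 12830.3 = 699.3 ≈ 699 km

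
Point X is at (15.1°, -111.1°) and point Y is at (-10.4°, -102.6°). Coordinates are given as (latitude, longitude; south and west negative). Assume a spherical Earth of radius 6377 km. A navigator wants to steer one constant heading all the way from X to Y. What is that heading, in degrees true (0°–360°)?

161.7°

Δψ = ln[tan(π/4+φ₂/2)/tan(π/4+φ₁/2)] = -0.4492
Δλ = +0.1484 rad (taken the short way round)
course = atan2(Δλ, Δψ) = 161.72°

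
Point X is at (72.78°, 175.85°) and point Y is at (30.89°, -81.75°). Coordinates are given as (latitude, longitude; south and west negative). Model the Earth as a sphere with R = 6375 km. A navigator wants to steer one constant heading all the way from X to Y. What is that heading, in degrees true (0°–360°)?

Meridional parts: M(φ₁)=+1.8877, M(φ₂)=+0.5673 → ΔM = -1.3204;  Δλ = +1.7872 rad
tan C = Δλ / ΔM = -1.3535 → C = 126.46°

126.5°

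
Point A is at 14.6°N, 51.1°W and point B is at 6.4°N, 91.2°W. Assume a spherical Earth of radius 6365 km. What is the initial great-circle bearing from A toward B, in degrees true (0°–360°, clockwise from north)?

262.5°

N = sin Δλ·cos φ₂ = -0.6401;  D = cos φ₁ sin φ₂ − sin φ₁ cos φ₂ cos Δλ = -0.0837
initial course = atan2(N, D) = 262.55°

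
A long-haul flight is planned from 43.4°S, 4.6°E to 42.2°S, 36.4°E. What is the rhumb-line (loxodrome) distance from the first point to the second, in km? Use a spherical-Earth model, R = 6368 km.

Rhumb course C = atan2(Δλ, Δψ) with Δψ = ln[tan(π/4+φ₂/2)/tan(π/4+φ₁/2)] = +0.0285, Δλ = +0.5550 → C = 87.06°
d = R·|Δφ| / |cos C| = 6368·0.02094 / 0.05136 = 2597 km

2597 km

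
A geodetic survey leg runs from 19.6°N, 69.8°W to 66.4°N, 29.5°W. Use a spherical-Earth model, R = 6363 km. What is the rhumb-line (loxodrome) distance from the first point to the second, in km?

Δψ = ln[tan(π/4+φ₂/2)/tan(π/4+φ₁/2)] = +1.2169;  Δφ = +0.8168 rad,  Δλ = +0.7034 rad
q = Δφ/Δψ = 0.6712
d = R·√(Δφ² + q²Δλ²) = 6363·0.94344 = 6003 km

6003 km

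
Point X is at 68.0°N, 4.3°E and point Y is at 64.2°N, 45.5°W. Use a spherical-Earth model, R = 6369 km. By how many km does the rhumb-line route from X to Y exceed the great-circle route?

Great circle: cos σ = sin φ₁ sin φ₂ + cos φ₁ cos φ₂ cos Δλ,  σ = 0.3482 rad → d_gc = 2217.5 km
Rhumb line: Δψ = -0.1640, q = Δφ/Δψ = 0.4043, d_rh = R√(Δφ²+q²Δλ²) = 2277.7 km
Excess = 2277.7 − 2217.5 = 60.2 ≈ 60 km

60 km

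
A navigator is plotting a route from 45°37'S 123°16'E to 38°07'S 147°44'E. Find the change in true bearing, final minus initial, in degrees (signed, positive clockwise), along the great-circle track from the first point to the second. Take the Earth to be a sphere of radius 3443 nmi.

-16.5°

Initial bearing θ₁ = atan2(sin Δλ cos φ₂, cos φ₁ sin φ₂ − sin φ₁ cos φ₂ cos Δλ) = 76.20°
Final bearing θ₂ = (initial bearing from the destination back to the start) + 180° = 59.70°
Δθ = θ₂ − θ₁ = -16.5°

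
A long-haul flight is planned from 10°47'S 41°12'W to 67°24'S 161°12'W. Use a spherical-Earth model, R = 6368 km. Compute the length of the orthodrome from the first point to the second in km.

10105 km

Haversine: a = sin²(Δφ/2)+cos φ₁ cos φ₂ sin²(Δλ/2) = 0.50801;  σ = 2·atan2(√a,√(1−a))
σ = 90.918° → d = Rσ = 6368·1.58682 = 10105 km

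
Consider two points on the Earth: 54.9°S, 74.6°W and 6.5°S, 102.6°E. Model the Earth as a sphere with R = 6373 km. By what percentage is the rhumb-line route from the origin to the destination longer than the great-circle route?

28.4%

Great circle: σ = 2.0692 rad → d_gc = Rσ = 13186.9 km
Rhumb: Δφ = +0.8447, Δλ = +3.0927, Δψ = +1.0375, q = Δφ/Δψ = 0.8142 → d_rh = R√(Δφ²+q²Δλ²) = 16926.8 km
Excess = (16926.8 − 13186.9) / 13186.9 = 3739.9 / 13186.9 = 28.36% ≈ 28.4%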